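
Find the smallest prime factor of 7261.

53

7261 is odd.
Digit sum 16, not divisible by 3.
Ends in 1: not divisible by 5.
7: 7261 = 7·1037 + 2
11: 7261 = 11·660 + 1
13: 7261 = 13·558 + 7
17: 7261 = 17·427 + 2
19: 7261 = 19·382 + 3
23: 7261 = 23·315 + 16
29: 7261 = 29·250 + 11
31: 7261 = 31·234 + 7
37: 7261 = 37·196 + 9
41: 7261 = 41·177 + 4
43: 7261 = 43·168 + 37
47: 7261 = 47·154 + 23
53: 7261 = 53·137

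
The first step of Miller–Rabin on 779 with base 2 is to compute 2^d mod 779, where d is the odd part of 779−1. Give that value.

779 − 1 = 778 = 2^1 · 389, so d = 389.
2^1 ≡ 2 (mod 779)
2^2 ≡ 2^2 = 4 ≡ 4 (mod 779)
2^4 ≡ 4^2 = 16 ≡ 16 (mod 779)
2^8 ≡ 16^2 = 256 ≡ 256 (mod 779)
2^16 ≡ 256^2 = 65536 ≡ 100 (mod 779)
2^32 ≡ 100^2 = 10000 ≡ 652 (mod 779)
2^64 ≡ 652^2 = 425104 ≡ 549 (mod 779)
2^128 ≡ 549^2 = 301401 ≡ 707 (mod 779)
2^256 ≡ 707^2 = 499849 ≡ 510 (mod 779)
389 = 256 + 128 + 4 + 1 in binary powers of 2.
So 2^389 ≡ 510 · 707 · 16 · 2 ≡ 471 (mod 779).
Squaring chain: 471; never reaches −1, so base 2 is a Miller–Rabin witness that 779 is composite.

471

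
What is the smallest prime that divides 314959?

17

314959 is odd.
Digit sum 31, not divisible by 3.
Ends in 9: not divisible by 5.
7: 314959 = 7·44994 + 1
11: 314959 = 11·28632 + 7
13: 314959 = 13·24227 + 8
17: 314959 = 17·18527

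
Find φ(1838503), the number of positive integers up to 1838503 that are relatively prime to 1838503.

Factor: 1838503 = 101 · 109 · 167.
φ(1838503) = (101−1) · (109−1) · (167−1) = 100 · 108 · 166 = 1792800.

1792800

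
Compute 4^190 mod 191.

1

4^1 ≡ 4 (mod 191)
4^2 ≡ 4^2 = 16 ≡ 16 (mod 191)
4^4 ≡ 16^2 = 256 ≡ 65 (mod 191)
4^8 ≡ 65^2 = 4225 ≡ 23 (mod 191)
4^16 ≡ 23^2 = 529 ≡ 147 (mod 191)
4^32 ≡ 147^2 = 21609 ≡ 26 (mod 191)
4^64 ≡ 26^2 = 676 ≡ 103 (mod 191)
4^128 ≡ 103^2 = 10609 ≡ 104 (mod 191)
190 = 128 + 32 + 16 + 8 + 4 + 2 in binary powers of 2.
So 4^190 ≡ 104 · 26 · 147 · 23 · 65 · 16 ≡ 1 (mod 191).
Since the result is 1, base 4 gives no evidence that 191 is composite.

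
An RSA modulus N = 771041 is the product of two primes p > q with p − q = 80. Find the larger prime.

Since p = q + 80, we have 771041 = q(q + 80), so q² + 80q − 771041 = 0.
Discriminant: 80² + 4·771041 = 6400 + 3084164 = 3090564; √3090564 = 1758.
q = (−80 + 1758)/2 = 839, and p = q + 80 = 919.
Check: 839 · 919 = 771041.

919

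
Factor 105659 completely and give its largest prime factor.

83

105659 = 19 · 5561
5561 = 67 · 83
83 is prime.
So 105659 = 19 · 67 · 83; the largest prime factor is 83.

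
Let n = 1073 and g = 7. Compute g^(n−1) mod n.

7

7^1 ≡ 7 (mod 1073)
7^2 ≡ 7^2 = 49 ≡ 49 (mod 1073)
7^4 ≡ 49^2 = 2401 ≡ 255 (mod 1073)
7^8 ≡ 255^2 = 65025 ≡ 645 (mod 1073)
7^16 ≡ 645^2 = 416025 ≡ 774 (mod 1073)
7^32 ≡ 774^2 = 599076 ≡ 342 (mod 1073)
7^64 ≡ 342^2 = 116964 ≡ 7 (mod 1073)
7^128 ≡ 7^2 = 49 ≡ 49 (mod 1073)
7^256 ≡ 49^2 = 2401 ≡ 255 (mod 1073)
7^512 ≡ 255^2 = 65025 ≡ 645 (mod 1073)
7^1024 ≡ 645^2 = 416025 ≡ 774 (mod 1073)
1072 = 1024 + 32 + 16 in binary powers of 2.
So 7^1072 ≡ 774 · 342 · 774 ≡ 7 (mod 1073).
Since 7 ≠ 1, base 7 is a Fermat witness: 1073 is composite.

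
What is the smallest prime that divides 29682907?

29682907 is odd.
Digit sum 43, not divisible by 3.
Ends in 7: not divisible by 5.
7: 29682907 = 7·4240415 + 2
11: 29682907 = 11·2698446 + 1
13: 29682907 = 13·2283300 + 7
17: 29682907 = 17·1746053 + 6
19: 29682907 = 19·1562258 + 5
23: 29682907 = 23·1290561 + 4
29: 29682907 = 29·1023548 + 15
31: 29682907 = 31·957513 + 4
37: 29682907 = 37·802240 + 27
41: 29682907 = 41·723973 + 14
43: 29682907 = 43·690300 + 7
47: 29682907 = 47·631551 + 10
53: 29682907 = 53·560054 + 45
59: 29682907 = 59·503100 + 7
61: 29682907 = 61·486605 + 2
67: 29682907 = 67·443028 + 31
71: 29682907 = 71·418069 + 8
73: 29682907 = 73·406615 + 12
79: 29682907 = 79·375733

79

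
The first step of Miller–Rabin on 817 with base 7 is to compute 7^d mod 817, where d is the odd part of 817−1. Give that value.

817 − 1 = 816 = 2^4 · 51, so d = 51.
7^1 ≡ 7 (mod 817)
7^2 ≡ 7^2 = 49 ≡ 49 (mod 817)
7^4 ≡ 49^2 = 2401 ≡ 767 (mod 817)
7^8 ≡ 767^2 = 588289 ≡ 49 (mod 817)
7^16 ≡ 49^2 = 2401 ≡ 767 (mod 817)
7^32 ≡ 767^2 = 588289 ≡ 49 (mod 817)
51 = 32 + 16 + 2 + 1 in binary powers of 2.
So 7^51 ≡ 49 · 767 · 49 · 7 ≡ 343 (mod 817).
Squaring chain: 343 → 1 → 1 → 1; never reaches −1, so base 7 is a Miller–Rabin witness that 817 is composite.

343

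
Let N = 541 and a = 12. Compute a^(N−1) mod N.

1

12^1 ≡ 12 (mod 541)
12^2 ≡ 12^2 = 144 ≡ 144 (mod 541)
12^4 ≡ 144^2 = 20736 ≡ 178 (mod 541)
12^8 ≡ 178^2 = 31684 ≡ 306 (mod 541)
12^16 ≡ 306^2 = 93636 ≡ 43 (mod 541)
12^32 ≡ 43^2 = 1849 ≡ 226 (mod 541)
12^64 ≡ 226^2 = 51076 ≡ 222 (mod 541)
12^128 ≡ 222^2 = 49284 ≡ 53 (mod 541)
12^256 ≡ 53^2 = 2809 ≡ 104 (mod 541)
12^512 ≡ 104^2 = 10816 ≡ 537 (mod 541)
540 = 512 + 16 + 8 + 4 in binary powers of 2.
So 12^540 ≡ 537 · 43 · 306 · 178 ≡ 1 (mod 541).
Since the result is 1, base 12 gives no evidence that 541 is composite.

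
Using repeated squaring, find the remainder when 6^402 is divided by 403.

6^1 ≡ 6 (mod 403)
6^2 ≡ 6^2 = 36 ≡ 36 (mod 403)
6^4 ≡ 36^2 = 1296 ≡ 87 (mod 403)
6^8 ≡ 87^2 = 7569 ≡ 315 (mod 403)
6^16 ≡ 315^2 = 99225 ≡ 87 (mod 403)
6^32 ≡ 87^2 = 7569 ≡ 315 (mod 403)
6^64 ≡ 315^2 = 99225 ≡ 87 (mod 403)
6^128 ≡ 87^2 = 7569 ≡ 315 (mod 403)
6^256 ≡ 315^2 = 99225 ≡ 87 (mod 403)
402 = 256 + 128 + 16 + 2 in binary powers of 2.
So 6^402 ≡ 87 · 315 · 87 · 36 ≡ 311 (mod 403).
Since 311 ≠ 1, base 6 is a Fermat witness: 403 is composite.

311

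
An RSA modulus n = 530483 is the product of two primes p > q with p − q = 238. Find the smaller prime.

619

Since p = q + 238, we have 530483 = q(q + 238), so q² + 238q − 530483 = 0.
Discriminant: 238² + 4·530483 = 56644 + 2121932 = 2178576; √2178576 = 1476.
q = (−238 + 1476)/2 = 619, and p = q + 238 = 857.
Check: 619 · 857 = 530483.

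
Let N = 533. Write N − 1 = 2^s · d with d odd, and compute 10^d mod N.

533 − 1 = 532 = 2^2 · 133, so d = 133.
10^1 ≡ 10 (mod 533)
10^2 ≡ 10^2 = 100 ≡ 100 (mod 533)
10^4 ≡ 100^2 = 10000 ≡ 406 (mod 533)
10^8 ≡ 406^2 = 164836 ≡ 139 (mod 533)
10^16 ≡ 139^2 = 19321 ≡ 133 (mod 533)
10^32 ≡ 133^2 = 17689 ≡ 100 (mod 533)
10^64 ≡ 100^2 = 10000 ≡ 406 (mod 533)
10^128 ≡ 406^2 = 164836 ≡ 139 (mod 533)
133 = 128 + 4 + 1 in binary powers of 2.
So 10^133 ≡ 139 · 406 · 10 ≡ 426 (mod 533).
Squaring chain: 426 → 256; never reaches −1, so base 10 is a Miller–Rabin witness that 533 is composite.

426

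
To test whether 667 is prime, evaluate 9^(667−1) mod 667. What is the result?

9^1 ≡ 9 (mod 667)
9^2 ≡ 9^2 = 81 ≡ 81 (mod 667)
9^4 ≡ 81^2 = 6561 ≡ 558 (mod 667)
9^8 ≡ 558^2 = 311364 ≡ 542 (mod 667)
9^16 ≡ 542^2 = 293764 ≡ 284 (mod 667)
9^32 ≡ 284^2 = 80656 ≡ 616 (mod 667)
9^64 ≡ 616^2 = 379456 ≡ 600 (mod 667)
9^128 ≡ 600^2 = 360000 ≡ 487 (mod 667)
9^256 ≡ 487^2 = 237169 ≡ 384 (mod 667)
9^512 ≡ 384^2 = 147456 ≡ 49 (mod 667)
666 = 512 + 128 + 16 + 8 + 2 in binary powers of 2.
So 9^666 ≡ 49 · 487 · 284 · 542 · 81 ≡ 49 (mod 667).
Since 49 ≠ 1, base 9 is a Fermat witness: 667 is composite.

49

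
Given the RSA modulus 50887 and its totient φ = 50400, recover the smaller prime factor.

151

φ(n) = (p−1)(q−1) = n − (p+q) + 1, so p + q = 50887 − 50400 + 1 = 488.
p and q are the roots of t² − 488t + 50887 = 0.
Discriminant: 488² − 4·50887 = 238144 − 203548 = 34596; √34596 = 186.
q = (488 − 186)/2 = 151, p = (488 + 186)/2 = 337.
Check: 151 · 337 = 50887.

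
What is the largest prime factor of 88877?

88877 = 31 · 2867
2867 = 47 · 61
61 is prime.
So 88877 = 31 · 47 · 61; the largest prime factor is 61.

61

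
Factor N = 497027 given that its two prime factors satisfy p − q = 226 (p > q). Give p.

827

Since p = q + 226, we have 497027 = q(q + 226), so q² + 226q − 497027 = 0.
Discriminant: 226² + 4·497027 = 51076 + 1988108 = 2039184; √2039184 = 1428.
q = (−226 + 1428)/2 = 601, and p = q + 226 = 827.
Check: 601 · 827 = 497027.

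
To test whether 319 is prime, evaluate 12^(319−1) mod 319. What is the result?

12^1 ≡ 12 (mod 319)
12^2 ≡ 12^2 = 144 ≡ 144 (mod 319)
12^4 ≡ 144^2 = 20736 ≡ 1 (mod 319)
12^8 ≡ 1^2 = 1 ≡ 1 (mod 319)
12^16 ≡ 1^2 = 1 ≡ 1 (mod 319)
12^32 ≡ 1^2 = 1 ≡ 1 (mod 319)
12^64 ≡ 1^2 = 1 ≡ 1 (mod 319)
12^128 ≡ 1^2 = 1 ≡ 1 (mod 319)
12^256 ≡ 1^2 = 1 ≡ 1 (mod 319)
318 = 256 + 32 + 16 + 8 + 4 + 2 in binary powers of 2.
So 12^318 ≡ 1 · 1 · 1 · 1 · 1 · 144 ≡ 144 (mod 319).
Since 144 ≠ 1, base 12 is a Fermat witness: 319 is composite.

144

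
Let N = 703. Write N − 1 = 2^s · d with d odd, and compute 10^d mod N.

703 − 1 = 702 = 2^1 · 351, so d = 351.
10^1 ≡ 10 (mod 703)
10^2 ≡ 10^2 = 100 ≡ 100 (mod 703)
10^4 ≡ 100^2 = 10000 ≡ 158 (mod 703)
10^8 ≡ 158^2 = 24964 ≡ 359 (mod 703)
10^16 ≡ 359^2 = 128881 ≡ 232 (mod 703)
10^32 ≡ 232^2 = 53824 ≡ 396 (mod 703)
10^64 ≡ 396^2 = 156816 ≡ 47 (mod 703)
10^128 ≡ 47^2 = 2209 ≡ 100 (mod 703)
10^256 ≡ 100^2 = 10000 ≡ 158 (mod 703)
351 = 256 + 64 + 16 + 8 + 4 + 2 + 1 in binary powers of 2.
So 10^351 ≡ 158 · 47 · 232 · 359 · 158 · 100 · 10 ≡ 75 (mod 703).
Squaring chain: 75; never reaches −1, so base 10 is a Miller–Rabin witness that 703 is composite.

75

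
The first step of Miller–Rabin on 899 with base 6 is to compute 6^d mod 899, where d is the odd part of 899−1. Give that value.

899 − 1 = 898 = 2^1 · 449, so d = 449.
6^1 ≡ 6 (mod 899)
6^2 ≡ 6^2 = 36 ≡ 36 (mod 899)
6^4 ≡ 36^2 = 1296 ≡ 397 (mod 899)
6^8 ≡ 397^2 = 157609 ≡ 284 (mod 899)
6^16 ≡ 284^2 = 80656 ≡ 645 (mod 899)
6^32 ≡ 645^2 = 416025 ≡ 687 (mod 899)
6^64 ≡ 687^2 = 471969 ≡ 893 (mod 899)
6^128 ≡ 893^2 = 797449 ≡ 36 (mod 899)
6^256 ≡ 36^2 = 1296 ≡ 397 (mod 899)
449 = 256 + 128 + 64 + 1 in binary powers of 2.
So 6^449 ≡ 397 · 36 · 893 · 6 ≡ 615 (mod 899).
Squaring chain: 615; never reaches −1, so base 6 is a Miller–Rabin witness that 899 is composite.

615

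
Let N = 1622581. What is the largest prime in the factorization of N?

1622581 = 19 · 85399
85399 = 23 · 3713
3713 = 47 · 79
79 is prime.
So 1622581 = 19 · 23 · 47 · 79; the largest prime factor is 79.

79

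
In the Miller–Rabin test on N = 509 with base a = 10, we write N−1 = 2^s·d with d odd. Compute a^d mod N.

208

509 − 1 = 508 = 2^2 · 127, so d = 127.
10^1 ≡ 10 (mod 509)
10^2 ≡ 10^2 = 100 ≡ 100 (mod 509)
10^4 ≡ 100^2 = 10000 ≡ 329 (mod 509)
10^8 ≡ 329^2 = 108241 ≡ 333 (mod 509)
10^16 ≡ 333^2 = 110889 ≡ 436 (mod 509)
10^32 ≡ 436^2 = 190096 ≡ 239 (mod 509)
10^64 ≡ 239^2 = 57121 ≡ 113 (mod 509)
127 = 64 + 32 + 16 + 8 + 4 + 2 + 1 in binary powers of 2.
So 10^127 ≡ 113 · 239 · 436 · 333 · 329 · 100 · 10 ≡ 208 (mod 509).
Squaring chain: 208 → 508; reaches −1, so base 10 does not prove 509 composite.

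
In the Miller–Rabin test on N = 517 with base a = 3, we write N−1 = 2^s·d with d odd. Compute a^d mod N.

517 − 1 = 516 = 2^2 · 129, so d = 129.
3^1 ≡ 3 (mod 517)
3^2 ≡ 3^2 = 9 ≡ 9 (mod 517)
3^4 ≡ 9^2 = 81 ≡ 81 (mod 517)
3^8 ≡ 81^2 = 6561 ≡ 357 (mod 517)
3^16 ≡ 357^2 = 127449 ≡ 267 (mod 517)
3^32 ≡ 267^2 = 71289 ≡ 460 (mod 517)
3^64 ≡ 460^2 = 211600 ≡ 147 (mod 517)
3^128 ≡ 147^2 = 21609 ≡ 412 (mod 517)
129 = 128 + 1 in binary powers of 2.
So 3^129 ≡ 412 · 3 ≡ 202 (mod 517).
Squaring chain: 202 → 478; never reaches −1, so base 3 is a Miller–Rabin witness that 517 is composite.

202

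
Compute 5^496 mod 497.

5^1 ≡ 5 (mod 497)
5^2 ≡ 5^2 = 25 ≡ 25 (mod 497)
5^4 ≡ 25^2 = 625 ≡ 128 (mod 497)
5^8 ≡ 128^2 = 16384 ≡ 480 (mod 497)
5^16 ≡ 480^2 = 230400 ≡ 289 (mod 497)
5^32 ≡ 289^2 = 83521 ≡ 25 (mod 497)
5^64 ≡ 25^2 = 625 ≡ 128 (mod 497)
5^128 ≡ 128^2 = 16384 ≡ 480 (mod 497)
5^256 ≡ 480^2 = 230400 ≡ 289 (mod 497)
496 = 256 + 128 + 64 + 32 + 16 in binary powers of 2.
So 5^496 ≡ 289 · 480 · 128 · 25 · 289 ≡ 289 (mod 497).
Since 289 ≠ 1, base 5 is a Fermat witness: 497 is composite.

289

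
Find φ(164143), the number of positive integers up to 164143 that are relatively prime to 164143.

Factor: 164143 = 7 · 131 · 179.
φ(164143) = (7−1) · (131−1) · (179−1) = 6 · 130 · 178 = 138840.

138840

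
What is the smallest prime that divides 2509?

13

2509 is odd.
Digit sum 16, not divisible by 3.
Ends in 9: not divisible by 5.
7: 2509 = 7·358 + 3
11: 2509 = 11·228 + 1
13: 2509 = 13·193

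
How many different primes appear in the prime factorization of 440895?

6

440895 = 3 · 146965
146965 = 5 · 29393
29393 = 7 · 4199
4199 = 13 · 323
323 = 17 · 19
440895 = 3 · 5 · 7 · 13 · 17 · 19, which has 6 distinct prime factors.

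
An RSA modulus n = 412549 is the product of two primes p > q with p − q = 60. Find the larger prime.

Since p = q + 60, we have 412549 = q(q + 60), so q² + 60q − 412549 = 0.
Discriminant: 60² + 4·412549 = 3600 + 1650196 = 1653796; √1653796 = 1286.
q = (−60 + 1286)/2 = 613, and p = q + 60 = 673.
Check: 613 · 673 = 412549.

673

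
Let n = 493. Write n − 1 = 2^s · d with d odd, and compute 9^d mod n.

457

493 − 1 = 492 = 2^2 · 123, so d = 123.
9^1 ≡ 9 (mod 493)
9^2 ≡ 9^2 = 81 ≡ 81 (mod 493)
9^4 ≡ 81^2 = 6561 ≡ 152 (mod 493)
9^8 ≡ 152^2 = 23104 ≡ 426 (mod 493)
9^16 ≡ 426^2 = 181476 ≡ 52 (mod 493)
9^32 ≡ 52^2 = 2704 ≡ 239 (mod 493)
9^64 ≡ 239^2 = 57121 ≡ 426 (mod 493)
123 = 64 + 32 + 16 + 8 + 2 + 1 in binary powers of 2.
So 9^123 ≡ 426 · 239 · 52 · 426 · 81 · 9 ≡ 457 (mod 493).
Squaring chain: 457 → 310; never reaches −1, so base 9 is a Miller–Rabin witness that 493 is composite.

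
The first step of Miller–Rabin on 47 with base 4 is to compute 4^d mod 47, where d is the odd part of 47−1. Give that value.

1

47 − 1 = 46 = 2^1 · 23, so d = 23.
4^1 ≡ 4 (mod 47)
4^2 ≡ 4^2 = 16 ≡ 16 (mod 47)
4^4 ≡ 16^2 = 256 ≡ 21 (mod 47)
4^8 ≡ 21^2 = 441 ≡ 18 (mod 47)
4^16 ≡ 18^2 = 324 ≡ 42 (mod 47)
23 = 16 + 4 + 2 + 1 in binary powers of 2.
So 4^23 ≡ 42 · 21 · 16 · 4 ≡ 1 (mod 47).
Since 4^d ≡ 1 (mod 47), base 4 does not prove 47 composite.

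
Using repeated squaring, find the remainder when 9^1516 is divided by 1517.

9^1 ≡ 9 (mod 1517)
9^2 ≡ 9^2 = 81 ≡ 81 (mod 1517)
9^4 ≡ 81^2 = 6561 ≡ 493 (mod 1517)
9^8 ≡ 493^2 = 243049 ≡ 329 (mod 1517)
9^16 ≡ 329^2 = 108241 ≡ 534 (mod 1517)
9^32 ≡ 534^2 = 285156 ≡ 1477 (mod 1517)
9^64 ≡ 1477^2 = 2181529 ≡ 83 (mod 1517)
9^128 ≡ 83^2 = 6889 ≡ 821 (mod 1517)
9^256 ≡ 821^2 = 674041 ≡ 493 (mod 1517)
9^512 ≡ 493^2 = 243049 ≡ 329 (mod 1517)
9^1024 ≡ 329^2 = 108241 ≡ 534 (mod 1517)
1516 = 1024 + 256 + 128 + 64 + 32 + 8 + 4 in binary powers of 2.
So 9^1516 ≡ 534 · 493 · 821 · 83 · 1477 · 329 · 493 ≡ 493 (mod 1517).
Since 493 ≠ 1, base 9 is a Fermat witness: 1517 is composite.

493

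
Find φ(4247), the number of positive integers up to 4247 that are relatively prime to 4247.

Factor: 4247 = 31 · 137.
φ(4247) = (31−1) · (137−1) = 30 · 136 = 4080.

4080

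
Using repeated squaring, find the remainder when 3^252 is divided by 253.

31

3^1 ≡ 3 (mod 253)
3^2 ≡ 3^2 = 9 ≡ 9 (mod 253)
3^4 ≡ 9^2 = 81 ≡ 81 (mod 253)
3^8 ≡ 81^2 = 6561 ≡ 236 (mod 253)
3^16 ≡ 236^2 = 55696 ≡ 36 (mod 253)
3^32 ≡ 36^2 = 1296 ≡ 31 (mod 253)
3^64 ≡ 31^2 = 961 ≡ 202 (mod 253)
3^128 ≡ 202^2 = 40804 ≡ 71 (mod 253)
252 = 128 + 64 + 32 + 16 + 8 + 4 in binary powers of 2.
So 3^252 ≡ 71 · 202 · 31 · 36 · 236 · 81 ≡ 31 (mod 253).
Since 31 ≠ 1, base 3 is a Fermat witness: 253 is composite.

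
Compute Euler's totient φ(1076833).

1043280

Factor: 1076833 = 61 · 127 · 139.
φ(1076833) = (61−1) · (127−1) · (139−1) = 60 · 126 · 138 = 1043280.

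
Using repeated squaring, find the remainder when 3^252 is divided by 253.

31

3^1 ≡ 3 (mod 253)
3^2 ≡ 3^2 = 9 ≡ 9 (mod 253)
3^4 ≡ 9^2 = 81 ≡ 81 (mod 253)
3^8 ≡ 81^2 = 6561 ≡ 236 (mod 253)
3^16 ≡ 236^2 = 55696 ≡ 36 (mod 253)
3^32 ≡ 36^2 = 1296 ≡ 31 (mod 253)
3^64 ≡ 31^2 = 961 ≡ 202 (mod 253)
3^128 ≡ 202^2 = 40804 ≡ 71 (mod 253)
252 = 128 + 64 + 32 + 16 + 8 + 4 in binary powers of 2.
So 3^252 ≡ 71 · 202 · 31 · 36 · 236 · 81 ≡ 31 (mod 253).
Since 31 ≠ 1, base 3 is a Fermat witness: 253 is composite.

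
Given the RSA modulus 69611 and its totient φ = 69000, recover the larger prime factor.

461

φ(n) = (p−1)(q−1) = n − (p+q) + 1, so p + q = 69611 − 69000 + 1 = 612.
p and q are the roots of t² − 612t + 69611 = 0.
Discriminant: 612² − 4·69611 = 374544 − 278444 = 96100; √96100 = 310.
q = (612 − 310)/2 = 151, p = (612 + 310)/2 = 461.
Check: 151 · 461 = 69611.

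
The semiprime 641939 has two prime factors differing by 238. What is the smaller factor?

Since p = q + 238, we have 641939 = q(q + 238), so q² + 238q − 641939 = 0.
Discriminant: 238² + 4·641939 = 56644 + 2567756 = 2624400; √2624400 = 1620.
q = (−238 + 1620)/2 = 691, and p = q + 238 = 929.
Check: 691 · 929 = 641939.

691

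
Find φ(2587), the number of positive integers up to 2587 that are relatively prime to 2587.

Factor: 2587 = 13 · 199.
φ(2587) = (13−1) · (199−1) = 12 · 198 = 2376.

2376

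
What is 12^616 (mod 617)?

12^1 ≡ 12 (mod 617)
12^2 ≡ 12^2 = 144 ≡ 144 (mod 617)
12^4 ≡ 144^2 = 20736 ≡ 375 (mod 617)
12^8 ≡ 375^2 = 140625 ≡ 566 (mod 617)
12^16 ≡ 566^2 = 320356 ≡ 133 (mod 617)
12^32 ≡ 133^2 = 17689 ≡ 413 (mod 617)
12^64 ≡ 413^2 = 170569 ≡ 277 (mod 617)
12^128 ≡ 277^2 = 76729 ≡ 221 (mod 617)
12^256 ≡ 221^2 = 48841 ≡ 98 (mod 617)
12^512 ≡ 98^2 = 9604 ≡ 349 (mod 617)
616 = 512 + 64 + 32 + 8 in binary powers of 2.
So 12^616 ≡ 349 · 277 · 413 · 566 ≡ 1 (mod 617).
Since the result is 1, base 12 gives no evidence that 617 is composite.

1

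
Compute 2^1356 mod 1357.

997

2^1 ≡ 2 (mod 1357)
2^2 ≡ 2^2 = 4 ≡ 4 (mod 1357)
2^4 ≡ 4^2 = 16 ≡ 16 (mod 1357)
2^8 ≡ 16^2 = 256 ≡ 256 (mod 1357)
2^16 ≡ 256^2 = 65536 ≡ 400 (mod 1357)
2^32 ≡ 400^2 = 160000 ≡ 1231 (mod 1357)
2^64 ≡ 1231^2 = 1515361 ≡ 949 (mod 1357)
2^128 ≡ 949^2 = 900601 ≡ 910 (mod 1357)
2^256 ≡ 910^2 = 828100 ≡ 330 (mod 1357)
2^512 ≡ 330^2 = 108900 ≡ 340 (mod 1357)
2^1024 ≡ 340^2 = 115600 ≡ 255 (mod 1357)
1356 = 1024 + 256 + 64 + 8 + 4 in binary powers of 2.
So 2^1356 ≡ 255 · 330 · 949 · 256 · 16 ≡ 997 (mod 1357).
Since 997 ≠ 1, base 2 is a Fermat witness: 1357 is composite.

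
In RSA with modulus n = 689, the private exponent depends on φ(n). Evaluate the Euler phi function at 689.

Factor: 689 = 13 · 53.
φ(689) = (13−1) · (53−1) = 12 · 52 = 624.

624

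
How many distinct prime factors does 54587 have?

3

54587 = 13^2 · 323
323 = 17 · 19
54587 = 13^2 · 17 · 19, which has 3 distinct prime factors.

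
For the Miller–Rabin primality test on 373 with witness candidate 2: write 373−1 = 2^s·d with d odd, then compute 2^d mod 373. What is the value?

373 − 1 = 372 = 2^2 · 93, so d = 93.
2^1 ≡ 2 (mod 373)
2^2 ≡ 2^2 = 4 ≡ 4 (mod 373)
2^4 ≡ 4^2 = 16 ≡ 16 (mod 373)
2^8 ≡ 16^2 = 256 ≡ 256 (mod 373)
2^16 ≡ 256^2 = 65536 ≡ 261 (mod 373)
2^32 ≡ 261^2 = 68121 ≡ 235 (mod 373)
2^64 ≡ 235^2 = 55225 ≡ 21 (mod 373)
93 = 64 + 16 + 8 + 4 + 1 in binary powers of 2.
So 2^93 ≡ 21 · 261 · 256 · 16 · 2 ≡ 104 (mod 373).
Squaring chain: 104 → 372; reaches −1, so base 2 does not prove 373 composite.

104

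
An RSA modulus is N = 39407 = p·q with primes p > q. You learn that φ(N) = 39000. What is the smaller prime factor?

φ(n) = (p−1)(q−1) = n − (p+q) + 1, so p + q = 39407 − 39000 + 1 = 408.
p and q are the roots of t² − 408t + 39407 = 0.
Discriminant: 408² − 4·39407 = 166464 − 157628 = 8836; √8836 = 94.
q = (408 − 94)/2 = 157, p = (408 + 94)/2 = 251.
Check: 157 · 251 = 39407.

157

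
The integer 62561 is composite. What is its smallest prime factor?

62561 is odd.
Digit sum 20, not divisible by 3.
Ends in 1: not divisible by 5.
7: 62561 = 7·8937 + 2
11: 62561 = 11·5687 + 4
13: 62561 = 13·4812 + 5
17: 62561 = 17·3680 + 1
19: 62561 = 19·3292 + 13
23: 62561 = 23·2720 + 1
29: 62561 = 29·2157 + 8
31: 62561 = 31·2018 + 3
37: 62561 = 37·1690 + 31
41: 62561 = 41·1525 + 36
43: 62561 = 43·1454 + 39
47: 62561 = 47·1331 + 4
53: 62561 = 53·1180 + 21
59: 62561 = 59·1060 + 21
61: 62561 = 61·1025 + 36
67: 62561 = 67·933 + 50
71: 62561 = 71·881 + 10
73: 62561 = 73·857

73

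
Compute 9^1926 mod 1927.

286

9^1 ≡ 9 (mod 1927)
9^2 ≡ 9^2 = 81 ≡ 81 (mod 1927)
9^4 ≡ 81^2 = 6561 ≡ 780 (mod 1927)
9^8 ≡ 780^2 = 608400 ≡ 1395 (mod 1927)
9^16 ≡ 1395^2 = 1946025 ≡ 1682 (mod 1927)
9^32 ≡ 1682^2 = 2829124 ≡ 288 (mod 1927)
9^64 ≡ 288^2 = 82944 ≡ 83 (mod 1927)
9^128 ≡ 83^2 = 6889 ≡ 1108 (mod 1927)
9^256 ≡ 1108^2 = 1227664 ≡ 165 (mod 1927)
9^512 ≡ 165^2 = 27225 ≡ 247 (mod 1927)
9^1024 ≡ 247^2 = 61009 ≡ 1272 (mod 1927)
1926 = 1024 + 512 + 256 + 128 + 4 + 2 in binary powers of 2.
So 9^1926 ≡ 1272 · 247 · 165 · 1108 · 780 · 81 ≡ 286 (mod 1927).
Since 286 ≠ 1, base 9 is a Fermat witness: 1927 is composite.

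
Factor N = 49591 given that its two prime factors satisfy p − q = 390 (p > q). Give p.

491

Since p = q + 390, we have 49591 = q(q + 390), so q² + 390q − 49591 = 0.
Discriminant: 390² + 4·49591 = 152100 + 198364 = 350464; √350464 = 592.
q = (−390 + 592)/2 = 101, and p = q + 390 = 491.
Check: 101 · 491 = 49591.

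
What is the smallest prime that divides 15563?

15563 is odd.
Digit sum 20, not divisible by 3.
Ends in 3: not divisible by 5.
7: 15563 = 7·2223 + 2
11: 15563 = 11·1414 + 9
13: 15563 = 13·1197 + 2
17: 15563 = 17·915 + 8
19: 15563 = 19·819 + 2
23: 15563 = 23·676 + 15
29: 15563 = 29·536 + 19
31: 15563 = 31·502 + 1
37: 15563 = 37·420 + 23
41: 15563 = 41·379 + 24
43: 15563 = 43·361 + 40
47: 15563 = 47·331 + 6
53: 15563 = 53·293 + 34
59: 15563 = 59·263 + 46
61: 15563 = 61·255 + 8
67: 15563 = 67·232 + 19
71: 15563 = 71·219 + 14
73: 15563 = 73·213 + 14
79: 15563 = 79·197

79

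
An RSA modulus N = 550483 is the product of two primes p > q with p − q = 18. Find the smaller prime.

733

Since p = q + 18, we have 550483 = q(q + 18), so q² + 18q − 550483 = 0.
Discriminant: 18² + 4·550483 = 324 + 2201932 = 2202256; √2202256 = 1484.
q = (−18 + 1484)/2 = 733, and p = q + 18 = 751.
Check: 733 · 751 = 550483.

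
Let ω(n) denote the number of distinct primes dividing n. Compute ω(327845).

327845 = 5 · 65569
65569 = 7 · 9367
9367 = 17 · 551
551 = 19 · 29
327845 = 5 · 7 · 17 · 19 · 29, which has 5 distinct prime factors.

5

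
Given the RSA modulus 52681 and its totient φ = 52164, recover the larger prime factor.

379

φ(n) = (p−1)(q−1) = n − (p+q) + 1, so p + q = 52681 − 52164 + 1 = 518.
p and q are the roots of t² − 518t + 52681 = 0.
Discriminant: 518² − 4·52681 = 268324 − 210724 = 57600; √57600 = 240.
q = (518 − 240)/2 = 139, p = (518 + 240)/2 = 379.
Check: 139 · 379 = 52681.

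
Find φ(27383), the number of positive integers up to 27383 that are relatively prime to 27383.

27048

Factor: 27383 = 139 · 197.
φ(27383) = (139−1) · (197−1) = 138 · 196 = 27048.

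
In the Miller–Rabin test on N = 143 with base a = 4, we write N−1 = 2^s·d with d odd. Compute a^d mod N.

143 − 1 = 142 = 2^1 · 71, so d = 71.
4^1 ≡ 4 (mod 143)
4^2 ≡ 4^2 = 16 ≡ 16 (mod 143)
4^4 ≡ 16^2 = 256 ≡ 113 (mod 143)
4^8 ≡ 113^2 = 12769 ≡ 42 (mod 143)
4^16 ≡ 42^2 = 1764 ≡ 48 (mod 143)
4^32 ≡ 48^2 = 2304 ≡ 16 (mod 143)
4^64 ≡ 16^2 = 256 ≡ 113 (mod 143)
71 = 64 + 4 + 2 + 1 in binary powers of 2.
So 4^71 ≡ 113 · 113 · 16 · 4 ≡ 114 (mod 143).
Squaring chain: 114; never reaches −1, so base 4 is a Miller–Rabin witness that 143 is composite.

114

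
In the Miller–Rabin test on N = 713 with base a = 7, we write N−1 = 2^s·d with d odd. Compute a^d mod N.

713 − 1 = 712 = 2^3 · 89, so d = 89.
7^1 ≡ 7 (mod 713)
7^2 ≡ 7^2 = 49 ≡ 49 (mod 713)
7^4 ≡ 49^2 = 2401 ≡ 262 (mod 713)
7^8 ≡ 262^2 = 68644 ≡ 196 (mod 713)
7^16 ≡ 196^2 = 38416 ≡ 627 (mod 713)
7^32 ≡ 627^2 = 393129 ≡ 266 (mod 713)
7^64 ≡ 266^2 = 70756 ≡ 169 (mod 713)
89 = 64 + 16 + 8 + 1 in binary powers of 2.
So 7^89 ≡ 169 · 627 · 196 · 7 ≡ 536 (mod 713).
Squaring chain: 536 → 670 → 423; never reaches −1, so base 7 is a Miller–Rabin witness that 713 is composite.

536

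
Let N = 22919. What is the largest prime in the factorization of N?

22919 = 13 · 1763
1763 = 41 · 43
43 is prime.
So 22919 = 13 · 41 · 43; the largest prime factor is 43.

43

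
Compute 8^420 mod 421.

8^1 ≡ 8 (mod 421)
8^2 ≡ 8^2 = 64 ≡ 64 (mod 421)
8^4 ≡ 64^2 = 4096 ≡ 307 (mod 421)
8^8 ≡ 307^2 = 94249 ≡ 366 (mod 421)
8^16 ≡ 366^2 = 133956 ≡ 78 (mod 421)
8^32 ≡ 78^2 = 6084 ≡ 190 (mod 421)
8^64 ≡ 190^2 = 36100 ≡ 315 (mod 421)
8^128 ≡ 315^2 = 99225 ≡ 290 (mod 421)
8^256 ≡ 290^2 = 84100 ≡ 321 (mod 421)
420 = 256 + 128 + 32 + 4 in binary powers of 2.
So 8^420 ≡ 321 · 290 · 190 · 307 ≡ 1 (mod 421).
Since the result is 1, base 8 gives no evidence that 421 is composite.

1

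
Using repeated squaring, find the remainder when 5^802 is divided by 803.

707

5^1 ≡ 5 (mod 803)
5^2 ≡ 5^2 = 25 ≡ 25 (mod 803)
5^4 ≡ 25^2 = 625 ≡ 625 (mod 803)
5^8 ≡ 625^2 = 390625 ≡ 367 (mod 803)
5^16 ≡ 367^2 = 134689 ≡ 588 (mod 803)
5^32 ≡ 588^2 = 345744 ≡ 454 (mod 803)
5^64 ≡ 454^2 = 206116 ≡ 548 (mod 803)
5^128 ≡ 548^2 = 300304 ≡ 785 (mod 803)
5^256 ≡ 785^2 = 616225 ≡ 324 (mod 803)
5^512 ≡ 324^2 = 104976 ≡ 586 (mod 803)
802 = 512 + 256 + 32 + 2 in binary powers of 2.
So 5^802 ≡ 586 · 324 · 454 · 25 ≡ 707 (mod 803).
Since 707 ≠ 1, base 5 is a Fermat witness: 803 is composite.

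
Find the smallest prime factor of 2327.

13

2327 is odd.
Digit sum 14, not divisible by 3.
Ends in 7: not divisible by 5.
7: 2327 = 7·332 + 3
11: 2327 = 11·211 + 6
13: 2327 = 13·179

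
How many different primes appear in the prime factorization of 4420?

4420 = 2^2 · 1105
1105 = 5 · 221
221 = 13 · 17
4420 = 2^2 · 5 · 13 · 17, which has 4 distinct prime factors.

4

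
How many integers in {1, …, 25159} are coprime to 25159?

24840

Factor: 25159 = 139 · 181.
φ(25159) = (139−1) · (181−1) = 138 · 180 = 24840.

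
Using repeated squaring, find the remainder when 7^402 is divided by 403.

233

7^1 ≡ 7 (mod 403)
7^2 ≡ 7^2 = 49 ≡ 49 (mod 403)
7^4 ≡ 49^2 = 2401 ≡ 386 (mod 403)
7^8 ≡ 386^2 = 148996 ≡ 289 (mod 403)
7^16 ≡ 289^2 = 83521 ≡ 100 (mod 403)
7^32 ≡ 100^2 = 10000 ≡ 328 (mod 403)
7^64 ≡ 328^2 = 107584 ≡ 386 (mod 403)
7^128 ≡ 386^2 = 148996 ≡ 289 (mod 403)
7^256 ≡ 289^2 = 83521 ≡ 100 (mod 403)
402 = 256 + 128 + 16 + 2 in binary powers of 2.
So 7^402 ≡ 100 · 289 · 100 · 49 ≡ 233 (mod 403).
Since 233 ≠ 1, base 7 is a Fermat witness: 403 is composite.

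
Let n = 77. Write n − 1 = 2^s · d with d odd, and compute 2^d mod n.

72

77 − 1 = 76 = 2^2 · 19, so d = 19.
2^1 ≡ 2 (mod 77)
2^2 ≡ 2^2 = 4 ≡ 4 (mod 77)
2^4 ≡ 4^2 = 16 ≡ 16 (mod 77)
2^8 ≡ 16^2 = 256 ≡ 25 (mod 77)
2^16 ≡ 25^2 = 625 ≡ 9 (mod 77)
19 = 16 + 2 + 1 in binary powers of 2.
So 2^19 ≡ 9 · 4 · 2 ≡ 72 (mod 77).
Squaring chain: 72 → 25; never reaches −1, so base 2 is a Miller–Rabin witness that 77 is composite.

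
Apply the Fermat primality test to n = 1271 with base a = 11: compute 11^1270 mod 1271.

11^1 ≡ 11 (mod 1271)
11^2 ≡ 11^2 = 121 ≡ 121 (mod 1271)
11^4 ≡ 121^2 = 14641 ≡ 660 (mod 1271)
11^8 ≡ 660^2 = 435600 ≡ 918 (mod 1271)
11^16 ≡ 918^2 = 842724 ≡ 51 (mod 1271)
11^32 ≡ 51^2 = 2601 ≡ 59 (mod 1271)
11^64 ≡ 59^2 = 3481 ≡ 939 (mod 1271)
11^128 ≡ 939^2 = 881721 ≡ 918 (mod 1271)
11^256 ≡ 918^2 = 842724 ≡ 51 (mod 1271)
11^512 ≡ 51^2 = 2601 ≡ 59 (mod 1271)
11^1024 ≡ 59^2 = 3481 ≡ 939 (mod 1271)
1270 = 1024 + 128 + 64 + 32 + 16 + 4 + 2 in binary powers of 2.
So 11^1270 ≡ 939 · 918 · 939 · 59 · 51 · 660 · 121 ≡ 811 (mod 1271).
Since 811 ≠ 1, base 11 is a Fermat witness: 1271 is composite.

811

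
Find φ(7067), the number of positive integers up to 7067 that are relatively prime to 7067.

Factor: 7067 = 37 · 191.
φ(7067) = (37−1) · (191−1) = 36 · 190 = 6840.

6840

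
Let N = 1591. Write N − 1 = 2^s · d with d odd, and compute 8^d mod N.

1591 − 1 = 1590 = 2^1 · 795, so d = 795.
8^1 ≡ 8 (mod 1591)
8^2 ≡ 8^2 = 64 ≡ 64 (mod 1591)
8^4 ≡ 64^2 = 4096 ≡ 914 (mod 1591)
8^8 ≡ 914^2 = 835396 ≡ 121 (mod 1591)
8^16 ≡ 121^2 = 14641 ≡ 322 (mod 1591)
8^32 ≡ 322^2 = 103684 ≡ 269 (mod 1591)
8^64 ≡ 269^2 = 72361 ≡ 766 (mod 1591)
8^128 ≡ 766^2 = 586756 ≡ 1268 (mod 1591)
8^256 ≡ 1268^2 = 1607824 ≡ 914 (mod 1591)
8^512 ≡ 914^2 = 835396 ≡ 121 (mod 1591)
795 = 512 + 256 + 16 + 8 + 2 + 1 in binary powers of 2.
So 8^795 ≡ 121 · 914 · 322 · 121 · 64 · 8 ≡ 290 (mod 1591).
Squaring chain: 290; never reaches −1, so base 8 is a Miller–Rabin witness that 1591 is composite.

290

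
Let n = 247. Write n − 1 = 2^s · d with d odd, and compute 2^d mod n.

164

247 − 1 = 246 = 2^1 · 123, so d = 123.
2^1 ≡ 2 (mod 247)
2^2 ≡ 2^2 = 4 ≡ 4 (mod 247)
2^4 ≡ 4^2 = 16 ≡ 16 (mod 247)
2^8 ≡ 16^2 = 256 ≡ 9 (mod 247)
2^16 ≡ 9^2 = 81 ≡ 81 (mod 247)
2^32 ≡ 81^2 = 6561 ≡ 139 (mod 247)
2^64 ≡ 139^2 = 19321 ≡ 55 (mod 247)
123 = 64 + 32 + 16 + 8 + 2 + 1 in binary powers of 2.
So 2^123 ≡ 55 · 139 · 81 · 9 · 4 · 2 ≡ 164 (mod 247).
Squaring chain: 164; never reaches −1, so base 2 is a Miller–Rabin witness that 247 is composite.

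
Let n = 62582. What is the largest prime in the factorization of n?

62582 = 2 · 31291
31291 = 13 · 2407
2407 = 29 · 83
83 is prime.
So 62582 = 2 · 13 · 29 · 83; the largest prime factor is 83.

83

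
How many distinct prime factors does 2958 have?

2958 = 2 · 1479
1479 = 3 · 493
493 = 17 · 29
2958 = 2 · 3 · 17 · 29, which has 4 distinct prime factors.

4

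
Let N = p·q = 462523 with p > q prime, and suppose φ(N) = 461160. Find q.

631

φ(n) = (p−1)(q−1) = n − (p+q) + 1, so p + q = 462523 − 461160 + 1 = 1364.
p and q are the roots of t² − 1364t + 462523 = 0.
Discriminant: 1364² − 4·462523 = 1860496 − 1850092 = 10404; √10404 = 102.
q = (1364 − 102)/2 = 631, p = (1364 + 102)/2 = 733.
Check: 631 · 733 = 462523.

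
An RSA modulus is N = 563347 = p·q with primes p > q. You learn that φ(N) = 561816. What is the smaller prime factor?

φ(n) = (p−1)(q−1) = n − (p+q) + 1, so p + q = 563347 − 561816 + 1 = 1532.
p and q are the roots of t² − 1532t + 563347 = 0.
Discriminant: 1532² − 4·563347 = 2347024 − 2253388 = 93636; √93636 = 306.
q = (1532 − 306)/2 = 613, p = (1532 + 306)/2 = 919.
Check: 613 · 919 = 563347.

613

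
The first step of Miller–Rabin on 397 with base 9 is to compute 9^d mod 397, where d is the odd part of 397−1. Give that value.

397 − 1 = 396 = 2^2 · 99, so d = 99.
9^1 ≡ 9 (mod 397)
9^2 ≡ 9^2 = 81 ≡ 81 (mod 397)
9^4 ≡ 81^2 = 6561 ≡ 209 (mod 397)
9^8 ≡ 209^2 = 43681 ≡ 11 (mod 397)
9^16 ≡ 11^2 = 121 ≡ 121 (mod 397)
9^32 ≡ 121^2 = 14641 ≡ 349 (mod 397)
9^64 ≡ 349^2 = 121801 ≡ 319 (mod 397)
99 = 64 + 32 + 2 + 1 in binary powers of 2.
So 9^99 ≡ 319 · 349 · 81 · 9 ≡ 1 (mod 397).
Since 9^d ≡ 1 (mod 397), base 9 does not prove 397 composite.

1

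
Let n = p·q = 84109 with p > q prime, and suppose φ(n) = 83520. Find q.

241

φ(n) = (p−1)(q−1) = n − (p+q) + 1, so p + q = 84109 − 83520 + 1 = 590.
p and q are the roots of t² − 590t + 84109 = 0.
Discriminant: 590² − 4·84109 = 348100 − 336436 = 11664; √11664 = 108.
q = (590 − 108)/2 = 241, p = (590 + 108)/2 = 349.
Check: 241 · 349 = 84109.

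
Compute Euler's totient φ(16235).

Factor: 16235 = 5 · 17 · 191.
φ(16235) = (5−1) · (17−1) · (191−1) = 4 · 16 · 190 = 12160.

12160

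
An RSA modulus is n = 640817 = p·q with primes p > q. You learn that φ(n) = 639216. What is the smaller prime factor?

773

φ(n) = (p−1)(q−1) = n − (p+q) + 1, so p + q = 640817 − 639216 + 1 = 1602.
p and q are the roots of t² − 1602t + 640817 = 0.
Discriminant: 1602² − 4·640817 = 2566404 − 2563268 = 3136; √3136 = 56.
q = (1602 − 56)/2 = 773, p = (1602 + 56)/2 = 829.
Check: 773 · 829 = 640817.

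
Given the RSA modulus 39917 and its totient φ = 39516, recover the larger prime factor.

φ(n) = (p−1)(q−1) = n − (p+q) + 1, so p + q = 39917 − 39516 + 1 = 402.
p and q are the roots of t² − 402t + 39917 = 0.
Discriminant: 402² − 4·39917 = 161604 − 159668 = 1936; √1936 = 44.
q = (402 − 44)/2 = 179, p = (402 + 44)/2 = 223.
Check: 179 · 223 = 39917.

223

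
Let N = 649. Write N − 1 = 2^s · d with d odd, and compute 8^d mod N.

649 − 1 = 648 = 2^3 · 81, so d = 81.
8^1 ≡ 8 (mod 649)
8^2 ≡ 8^2 = 64 ≡ 64 (mod 649)
8^4 ≡ 64^2 = 4096 ≡ 202 (mod 649)
8^8 ≡ 202^2 = 40804 ≡ 566 (mod 649)
8^16 ≡ 566^2 = 320356 ≡ 399 (mod 649)
8^32 ≡ 399^2 = 159201 ≡ 196 (mod 649)
8^64 ≡ 196^2 = 38416 ≡ 125 (mod 649)
81 = 64 + 16 + 1 in binary powers of 2.
So 8^81 ≡ 125 · 399 · 8 ≡ 514 (mod 649).
Squaring chain: 514 → 53 → 213; never reaches −1, so base 8 is a Miller–Rabin witness that 649 is composite.

514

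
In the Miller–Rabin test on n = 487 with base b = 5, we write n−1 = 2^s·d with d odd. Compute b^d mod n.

487 − 1 = 486 = 2^1 · 243, so d = 243.
5^1 ≡ 5 (mod 487)
5^2 ≡ 5^2 = 25 ≡ 25 (mod 487)
5^4 ≡ 25^2 = 625 ≡ 138 (mod 487)
5^8 ≡ 138^2 = 19044 ≡ 51 (mod 487)
5^16 ≡ 51^2 = 2601 ≡ 166 (mod 487)
5^32 ≡ 166^2 = 27556 ≡ 284 (mod 487)
5^64 ≡ 284^2 = 80656 ≡ 301 (mod 487)
5^128 ≡ 301^2 = 90601 ≡ 19 (mod 487)
243 = 128 + 64 + 32 + 16 + 2 + 1 in binary powers of 2.
So 5^243 ≡ 19 · 301 · 284 · 166 · 25 · 5 ≡ 486 (mod 487).
Since 5^d ≡ 486 (mod 487), base 5 does not prove 487 composite.

486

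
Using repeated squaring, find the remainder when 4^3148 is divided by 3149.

4^1 ≡ 4 (mod 3149)
4^2 ≡ 4^2 = 16 ≡ 16 (mod 3149)
4^4 ≡ 16^2 = 256 ≡ 256 (mod 3149)
4^8 ≡ 256^2 = 65536 ≡ 2556 (mod 3149)
4^16 ≡ 2556^2 = 6533136 ≡ 2110 (mod 3149)
4^32 ≡ 2110^2 = 4452100 ≡ 2563 (mod 3149)
4^64 ≡ 2563^2 = 6568969 ≡ 155 (mod 3149)
4^128 ≡ 155^2 = 24025 ≡ 1982 (mod 3149)
4^256 ≡ 1982^2 = 3928324 ≡ 1521 (mod 3149)
4^512 ≡ 1521^2 = 2313441 ≡ 2075 (mod 3149)
4^1024 ≡ 2075^2 = 4305625 ≡ 942 (mod 3149)
4^2048 ≡ 942^2 = 887364 ≡ 2495 (mod 3149)
3148 = 2048 + 1024 + 64 + 8 + 4 in binary powers of 2.
So 4^3148 ≡ 2495 · 942 · 155 · 2556 · 256 ≡ 3138 (mod 3149).
Since 3138 ≠ 1, base 4 is a Fermat witness: 3149 is composite.

3138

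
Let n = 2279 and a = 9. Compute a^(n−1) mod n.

9^1 ≡ 9 (mod 2279)
9^2 ≡ 9^2 = 81 ≡ 81 (mod 2279)
9^4 ≡ 81^2 = 6561 ≡ 2003 (mod 2279)
9^8 ≡ 2003^2 = 4012009 ≡ 969 (mod 2279)
9^16 ≡ 969^2 = 938961 ≡ 13 (mod 2279)
9^32 ≡ 13^2 = 169 ≡ 169 (mod 2279)
9^64 ≡ 169^2 = 28561 ≡ 1213 (mod 2279)
9^128 ≡ 1213^2 = 1471369 ≡ 1414 (mod 2279)
9^256 ≡ 1414^2 = 1999396 ≡ 713 (mod 2279)
9^512 ≡ 713^2 = 508369 ≡ 152 (mod 2279)
9^1024 ≡ 152^2 = 23104 ≡ 314 (mod 2279)
9^2048 ≡ 314^2 = 98596 ≡ 599 (mod 2279)
2278 = 2048 + 128 + 64 + 32 + 4 + 2 in binary powers of 2.
So 9^2278 ≡ 599 · 1414 · 1213 · 169 · 2003 · 81 ≡ 702 (mod 2279).
Since 702 ≠ 1, base 9 is a Fermat witness: 2279 is composite.

702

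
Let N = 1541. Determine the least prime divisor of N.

23

1541 is odd.
Digit sum 11, not divisible by 3.
Ends in 1: not divisible by 5.
7: 1541 = 7·220 + 1
11: 1541 = 11·140 + 1
13: 1541 = 13·118 + 7
17: 1541 = 17·90 + 11
19: 1541 = 19·81 + 2
23: 1541 = 23·67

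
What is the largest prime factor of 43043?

43

43043 = 7 · 6149
6149 = 11 · 559
559 = 13 · 43
43 is prime.
So 43043 = 7 · 11 · 13 · 43; the largest prime factor is 43.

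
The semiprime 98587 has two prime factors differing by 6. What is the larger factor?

Since p = q + 6, we have 98587 = q(q + 6), so q² + 6q − 98587 = 0.
Discriminant: 6² + 4·98587 = 36 + 394348 = 394384; √394384 = 628.
q = (−6 + 628)/2 = 311, and p = q + 6 = 317.
Check: 311 · 317 = 98587.

317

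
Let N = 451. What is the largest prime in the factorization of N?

41

451 = 11 · 41
41 is prime.
So 451 = 11 · 41; the largest prime factor is 41.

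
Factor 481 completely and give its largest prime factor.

481 = 13 · 37
37 is prime.
So 481 = 13 · 37; the largest prime factor is 37.

37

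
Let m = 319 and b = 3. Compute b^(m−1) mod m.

3^1 ≡ 3 (mod 319)
3^2 ≡ 3^2 = 9 ≡ 9 (mod 319)
3^4 ≡ 9^2 = 81 ≡ 81 (mod 319)
3^8 ≡ 81^2 = 6561 ≡ 181 (mod 319)
3^16 ≡ 181^2 = 32761 ≡ 223 (mod 319)
3^32 ≡ 223^2 = 49729 ≡ 284 (mod 319)
3^64 ≡ 284^2 = 80656 ≡ 268 (mod 319)
3^128 ≡ 268^2 = 71824 ≡ 49 (mod 319)
3^256 ≡ 49^2 = 2401 ≡ 168 (mod 319)
318 = 256 + 32 + 16 + 8 + 4 + 2 in binary powers of 2.
So 3^318 ≡ 168 · 284 · 223 · 181 · 81 · 9 ≡ 5 (mod 319).
Since 5 ≠ 1, base 3 is a Fermat witness: 319 is composite.

5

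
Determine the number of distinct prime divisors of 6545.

4

6545 = 5 · 1309
1309 = 7 · 187
187 = 11 · 17
6545 = 5 · 7 · 11 · 17, which has 4 distinct prime factors.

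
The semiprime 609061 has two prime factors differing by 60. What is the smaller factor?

751

Since p = q + 60, we have 609061 = q(q + 60), so q² + 60q − 609061 = 0.
Discriminant: 60² + 4·609061 = 3600 + 2436244 = 2439844; √2439844 = 1562.
q = (−60 + 1562)/2 = 751, and p = q + 60 = 811.
Check: 751 · 811 = 609061.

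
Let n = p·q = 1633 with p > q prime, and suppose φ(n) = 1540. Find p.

φ(n) = (p−1)(q−1) = n − (p+q) + 1, so p + q = 1633 − 1540 + 1 = 94.
p and q are the roots of t² − 94t + 1633 = 0.
Discriminant: 94² − 4·1633 = 8836 − 6532 = 2304; √2304 = 48.
q = (94 − 48)/2 = 23, p = (94 + 48)/2 = 71.
Check: 23 · 71 = 1633.

71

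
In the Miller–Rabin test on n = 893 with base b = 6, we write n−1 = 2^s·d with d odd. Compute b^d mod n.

893 − 1 = 892 = 2^2 · 223, so d = 223.
6^1 ≡ 6 (mod 893)
6^2 ≡ 6^2 = 36 ≡ 36 (mod 893)
6^4 ≡ 36^2 = 1296 ≡ 403 (mod 893)
6^8 ≡ 403^2 = 162409 ≡ 776 (mod 893)
6^16 ≡ 776^2 = 602176 ≡ 294 (mod 893)
6^32 ≡ 294^2 = 86436 ≡ 708 (mod 893)
6^64 ≡ 708^2 = 501264 ≡ 291 (mod 893)
6^128 ≡ 291^2 = 84681 ≡ 739 (mod 893)
223 = 128 + 64 + 16 + 8 + 4 + 2 + 1 in binary powers of 2.
So 6^223 ≡ 739 · 291 · 294 · 776 · 403 · 36 · 6 ≡ 294 (mod 893).
Squaring chain: 294 → 708; never reaches −1, so base 6 is a Miller–Rabin witness that 893 is composite.

294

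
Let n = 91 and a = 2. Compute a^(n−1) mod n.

64

2^1 ≡ 2 (mod 91)
2^2 ≡ 2^2 = 4 ≡ 4 (mod 91)
2^4 ≡ 4^2 = 16 ≡ 16 (mod 91)
2^8 ≡ 16^2 = 256 ≡ 74 (mod 91)
2^16 ≡ 74^2 = 5476 ≡ 16 (mod 91)
2^32 ≡ 16^2 = 256 ≡ 74 (mod 91)
2^64 ≡ 74^2 = 5476 ≡ 16 (mod 91)
90 = 64 + 16 + 8 + 2 in binary powers of 2.
So 2^90 ≡ 16 · 16 · 74 · 4 ≡ 64 (mod 91).
Since 64 ≠ 1, base 2 is a Fermat witness: 91 is composite.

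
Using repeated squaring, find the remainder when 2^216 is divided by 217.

64

2^1 ≡ 2 (mod 217)
2^2 ≡ 2^2 = 4 ≡ 4 (mod 217)
2^4 ≡ 4^2 = 16 ≡ 16 (mod 217)
2^8 ≡ 16^2 = 256 ≡ 39 (mod 217)
2^16 ≡ 39^2 = 1521 ≡ 2 (mod 217)
2^32 ≡ 2^2 = 4 ≡ 4 (mod 217)
2^64 ≡ 4^2 = 16 ≡ 16 (mod 217)
2^128 ≡ 16^2 = 256 ≡ 39 (mod 217)
216 = 128 + 64 + 16 + 8 in binary powers of 2.
So 2^216 ≡ 39 · 16 · 2 · 39 ≡ 64 (mod 217).
Since 64 ≠ 1, base 2 is a Fermat witness: 217 is composite.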